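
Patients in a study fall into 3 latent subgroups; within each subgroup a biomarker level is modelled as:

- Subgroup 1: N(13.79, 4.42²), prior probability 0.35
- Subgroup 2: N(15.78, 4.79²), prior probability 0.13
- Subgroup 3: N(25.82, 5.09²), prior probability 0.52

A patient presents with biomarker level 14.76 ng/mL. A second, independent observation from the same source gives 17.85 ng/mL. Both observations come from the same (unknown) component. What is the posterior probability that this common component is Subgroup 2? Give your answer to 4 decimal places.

0.2955

The responsibility of component k is P(Z=k) f_k(x) divided by Σ_j P(Z=j) f_j(x).
Since both observations come from the same component, the likelihood for component k is f_k(x₁)·f_k(x₂).
  L_1 = [0.0881109] × [0.0591933] = 0.00521557
  L_2 = [0.0814194] × [0.0758615] = 0.0061766
  L_3 = [0.0073951] × [0.0230036] = 0.000170114
Prior × likelihood for each component:
  P(Z=1)·L_1 = 0.35 × 0.00521557 = 0.00182545
  P(Z=2)·L_2 = 0.13 × 0.0061766 = 0.000802958
  P(Z=3)·L_3 = 0.52 × 0.000170114 = 8.84592e-05
Normaliser: 0.00182545 + 0.000802958 + 8.84592e-05 = 0.00271687
P(Subgroup 2 | x) = 0.000802958 / 0.00271687 ≈ 0.2955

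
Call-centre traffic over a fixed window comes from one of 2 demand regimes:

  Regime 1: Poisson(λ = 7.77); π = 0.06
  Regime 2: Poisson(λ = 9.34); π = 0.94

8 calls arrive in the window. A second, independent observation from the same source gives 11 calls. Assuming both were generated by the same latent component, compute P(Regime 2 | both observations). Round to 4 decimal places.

P(component k | x) = π_k·f_k(x) / marginal(x), where marginal(x) = Σ_j π_j·f_j(x).
Since both observations come from the same component, the likelihood for component k is f_k(x₁)·f_k(x₂).
  f_1 = [0.139117] × [0.0659185] = 0.00917037
  f_2 = [0.126166] × [0.103836] = 0.0131007
Multiply by the mixture weights:
  π_1·f_1 = 0.06 × 0.00917037 = 0.000550222
  π_2·f_2 = 0.94 × 0.0131007 = 0.0123146
Marginal: 0.000550222 + 0.0123146 = 0.0128649
So the posterior for Regime 2 is 0.0123146 / 0.0128649 ≈ 0.9572.

0.9572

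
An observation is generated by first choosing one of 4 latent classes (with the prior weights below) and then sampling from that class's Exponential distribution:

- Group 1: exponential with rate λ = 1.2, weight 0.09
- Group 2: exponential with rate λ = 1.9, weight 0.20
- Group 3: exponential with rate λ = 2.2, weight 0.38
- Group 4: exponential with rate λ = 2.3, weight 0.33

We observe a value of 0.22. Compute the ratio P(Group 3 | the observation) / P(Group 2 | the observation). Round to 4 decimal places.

Since P(k|x) ∝ π_k f_k(x), the posterior odds are π_i f_i(x) / (π_j f_j(x)).
Component likelihoods at x = 0.22:
  L_1 = 1.2·e^(−1.2·0.22) = 1.2·e^(−0.2640) = 0.921568
  L_2 = 1.9·e^(−1.9·0.22) = 1.9·e^(−0.4180) = 1.25089
  L_3 = 2.2·e^(−2.2·0.22) = 2.2·e^(−0.4840) = 1.35589
  L_4 = 2.3·e^(−2.3·0.22) = 2.3·e^(−0.5060) = 1.38668
Posterior odds = (π_3·L_3) / (π_2·L_2) = (0.38·1.35589) / (0.20·1.25089) = 0.515238 / 0.250178 ≈ 2.0595

2.0595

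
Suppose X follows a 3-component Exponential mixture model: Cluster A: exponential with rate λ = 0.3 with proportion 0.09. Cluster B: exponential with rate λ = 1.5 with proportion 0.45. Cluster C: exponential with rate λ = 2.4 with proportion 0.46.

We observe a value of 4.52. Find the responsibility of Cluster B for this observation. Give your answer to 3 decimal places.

0.099

By Bayes' theorem, P(k | x) = P(Z=k) f_k(x) / Σ_j P(Z=j) f_j(x).
Exponential densities:
  f_A = 0.3·e^(−0.3·4.52) = 0.3·e^(−1.3560) = 0.0773068
  f_B = 1.5·e^(−1.5·4.52) = 1.5·e^(−6.7800) = 0.00170441
  f_C = 2.4·e^(−2.4·4.52) = 2.4·e^(−10.8480) = 4.66643e-05
Multiply by the mixture weights:
  P(Z=A)·f_A = 0.09 × 0.0773068 = 0.00695762
  P(Z=B)·f_B = 0.45 × 0.00170441 = 0.000766986
  P(Z=C)·f_C = 0.46 × 4.66643e-05 = 2.14656e-05
Marginal: 0.00695762 + 0.000766986 + 2.14656e-05 = 0.00774607
P(Cluster B | 4.52) = 0.000766986 / 0.00774607 ≈ 0.099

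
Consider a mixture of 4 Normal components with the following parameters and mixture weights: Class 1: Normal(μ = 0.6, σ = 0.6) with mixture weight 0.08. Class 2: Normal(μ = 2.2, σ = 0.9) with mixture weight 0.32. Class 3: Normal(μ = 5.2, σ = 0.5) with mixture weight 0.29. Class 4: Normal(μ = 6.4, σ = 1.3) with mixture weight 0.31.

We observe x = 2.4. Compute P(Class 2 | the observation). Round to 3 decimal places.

Posterior ∝ prior × likelihood, so P(k | x) ∝ w_k f_k(x); normalise over all components.
Evaluate each component's likelihood at the observed value:
  f_1 = 0.00738641
  f_2 = 0.432458
  f_3 = 1.23652e-07
  f_4 = 0.00269858
Weight by the priors:
  w_1·f_1 = 0.08 × 0.00738641 = 0.000590913
  w_2·f_2 = 0.32 × 0.432458 = 0.138387
  w_3·f_3 = 0.29 × 1.23652e-07 = 3.58592e-08
  w_4·f_4 = 0.31 × 0.00269858 = 0.000836559
Sum: 0.000590913 + 0.138387 + 3.58592e-08 + 0.000836559 = 0.139814
P(Class 2 | x) = 0.138387 / 0.139814 ≈ 0.990

0.990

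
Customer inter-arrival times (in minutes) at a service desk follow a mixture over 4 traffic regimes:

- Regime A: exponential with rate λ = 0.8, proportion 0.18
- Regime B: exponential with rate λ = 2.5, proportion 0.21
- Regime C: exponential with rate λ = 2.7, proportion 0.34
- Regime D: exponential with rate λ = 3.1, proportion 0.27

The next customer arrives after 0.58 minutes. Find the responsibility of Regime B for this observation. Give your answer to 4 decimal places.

The responsibility of component k is π_k f_k(x) divided by Σ_j π_j f_j(x).
Exponential densities:
  f_A = 0.8·e^(−0.8·0.58) = 0.8·e^(−0.4640) = 0.503011
  f_B = 2.5·e^(−2.5·0.58) = 2.5·e^(−1.4500) = 0.586426
  f_C = 2.7·e^(−2.7·0.58) = 2.7·e^(−1.5660) = 0.563973
  f_D = 3.1·e^(−3.1·0.58) = 3.1·e^(−1.7980) = 0.513452
Weight by the priors:
  π_A·f_A = 0.18 × 0.503011 = 0.090542
  π_B·f_B = 0.21 × 0.586426 = 0.123149
  π_C·f_C = 0.34 × 0.563973 = 0.191751
  π_D·f_D = 0.27 × 0.513452 = 0.138632
Marginal: 0.090542 + 0.123149 + 0.191751 + 0.138632 = 0.544074
So the posterior for Regime B is 0.123149 / 0.544074 ≈ 0.2263.

0.2263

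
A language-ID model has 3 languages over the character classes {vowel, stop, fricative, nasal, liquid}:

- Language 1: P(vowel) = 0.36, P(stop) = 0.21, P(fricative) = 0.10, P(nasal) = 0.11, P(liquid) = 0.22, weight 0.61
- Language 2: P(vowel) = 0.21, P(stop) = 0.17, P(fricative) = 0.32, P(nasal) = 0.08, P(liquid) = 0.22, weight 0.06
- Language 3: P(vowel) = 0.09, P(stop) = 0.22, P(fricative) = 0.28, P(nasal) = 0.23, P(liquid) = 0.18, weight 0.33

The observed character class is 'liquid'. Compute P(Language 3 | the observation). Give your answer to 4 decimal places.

0.2872

By Bayes' theorem, P(k | x) = P(Z=k) f_k(x) / Σ_j P(Z=j) f_j(x).
Evaluate each component's likelihood at the observed value:
  f_1 = 0.22
  f_2 = 0.22
  f_3 = 0.18
Multiply by the mixture weights:
  P(Z=1)·f_1 = 0.61 × 0.22 = 0.1342
  P(Z=2)·f_2 = 0.06 × 0.22 = 0.0132
  P(Z=3)·f_3 = 0.33 × 0.18 = 0.0594
Evidence: 0.1342 + 0.0132 + 0.0594 = 0.2068
So the posterior for Language 3 is 0.0594 / 0.2068 ≈ 0.2872.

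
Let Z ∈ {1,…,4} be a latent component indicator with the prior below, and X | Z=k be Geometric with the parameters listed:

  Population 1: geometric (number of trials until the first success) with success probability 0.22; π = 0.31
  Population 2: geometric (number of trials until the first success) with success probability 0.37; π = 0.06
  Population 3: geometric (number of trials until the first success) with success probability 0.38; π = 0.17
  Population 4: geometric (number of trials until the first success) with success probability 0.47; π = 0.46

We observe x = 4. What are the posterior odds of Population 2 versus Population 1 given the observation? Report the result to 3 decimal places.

0.172

Only the two components matter; the odds are (w_i f_i(x)) / (w_j f_j(x)).
Geometric probabilities:
  f_1 = 0.22·(1−0.22)^3 = 0.22·0.474552 = 0.104401
  f_2 = 0.37·(1−0.37)^3 = 0.37·0.250047 = 0.0925174
  f_3 = 0.38·(1−0.38)^3 = 0.38·0.238328 = 0.0905646
  f_4 = 0.47·(1−0.47)^3 = 0.47·0.148877 = 0.0699722
0.00555104 / 0.0323644 ≈ 0.172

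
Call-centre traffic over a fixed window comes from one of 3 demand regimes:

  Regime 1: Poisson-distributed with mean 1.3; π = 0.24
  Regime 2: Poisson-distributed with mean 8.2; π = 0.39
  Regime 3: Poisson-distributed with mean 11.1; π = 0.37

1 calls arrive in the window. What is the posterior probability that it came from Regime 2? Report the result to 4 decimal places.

0.0102

Posterior ∝ prior × likelihood, so P(k | x) ∝ P(Z=k) f_k(x); normalise over all components.
Component likelihoods at x = 1 calls:
  L_1 = e^(−1.3)·1.3^1/1! = 0.354291
  L_2 = e^(−8.2)·8.2^1/1! = 0.00225216
  L_3 = e^(−11.1)·11.1^1/1! = 0.000167747
Unnormalised posteriors:
  P(Z=1)·L_1 = 0.24 × 0.354291 = 0.0850299
  P(Z=2)·L_2 = 0.39 × 0.00225216 = 0.000878342
  P(Z=3)·L_3 = 0.37 × 0.000167747 = 6.20663e-05
Denominator: 0.0850299 + 0.000878342 + 6.20663e-05 = 0.0859703
Responsibility of Regime 2: 0.000878342 / 0.0859703 ≈ 0.0102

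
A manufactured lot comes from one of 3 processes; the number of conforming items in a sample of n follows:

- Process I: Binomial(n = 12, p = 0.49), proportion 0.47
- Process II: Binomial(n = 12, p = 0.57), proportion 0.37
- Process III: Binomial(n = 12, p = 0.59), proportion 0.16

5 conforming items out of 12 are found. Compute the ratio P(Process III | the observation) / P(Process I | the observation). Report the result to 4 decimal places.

Only the two components matter; the odds are (w_i f_i(x)) / (w_j f_j(x)).
Binomial probabilities:
  L_I = C(12,5)·0.49^5·0.51^7 = 792·0.0282475·0.00897411 = 0.200769
  L_II = C(12,5)·0.57^5·0.43^7 = 792·0.0601692·0.00271819 = 0.129532
  L_III = C(12,5)·0.59^5·0.41^7 = 792·0.0714924·0.00194754 = 0.110274
Odds = (0.16/0.47) × (0.110274/0.200769) = 0.340426 × 0.549257 ≈ 0.1870

0.1870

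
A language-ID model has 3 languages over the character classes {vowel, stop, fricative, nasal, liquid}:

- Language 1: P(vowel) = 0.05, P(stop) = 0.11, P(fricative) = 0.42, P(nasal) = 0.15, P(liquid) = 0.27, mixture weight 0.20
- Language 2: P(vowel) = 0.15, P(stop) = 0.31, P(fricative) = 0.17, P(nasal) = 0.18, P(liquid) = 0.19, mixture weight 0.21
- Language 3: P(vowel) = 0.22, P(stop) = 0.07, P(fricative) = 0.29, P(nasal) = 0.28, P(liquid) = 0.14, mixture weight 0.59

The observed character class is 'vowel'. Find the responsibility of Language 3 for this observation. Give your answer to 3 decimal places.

0.758

The responsibility of component k is P(Z=k) f_k(x) divided by Σ_j P(Z=j) f_j(x).
Component likelihoods at x = 'vowel':
  f_1 = P(vowel | comp) = 0.05
  f_2 = P(vowel | comp) = 0.15
  f_3 = P(vowel | comp) = 0.22
Multiply by the mixture weights:
  P(Z=1)·f_1 = 0.20 × 0.05 = 0.01
  P(Z=2)·f_2 = 0.21 × 0.15 = 0.0315
  P(Z=3)·f_3 = 0.59 × 0.22 = 0.1298
Evidence: 0.01 + 0.0315 + 0.1298 = 0.1713
P(Language 3 | 'vowel') ≈ 0.758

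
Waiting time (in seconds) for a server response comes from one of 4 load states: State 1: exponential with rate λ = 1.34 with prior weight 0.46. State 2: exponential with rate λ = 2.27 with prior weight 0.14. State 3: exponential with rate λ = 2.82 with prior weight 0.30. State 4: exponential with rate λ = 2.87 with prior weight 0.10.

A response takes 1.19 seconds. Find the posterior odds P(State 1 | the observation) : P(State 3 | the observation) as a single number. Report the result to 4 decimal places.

Posterior odds = (π_i f_i(x)) / (π_j f_j(x)); the normalising sum cancels.
Evaluate each component's likelihood at the observed value:
  f_1 = 1.34·e^(−1.34·1.19) = 1.34·e^(−1.5946) = 0.272006
  f_2 = 2.27·e^(−2.27·1.19) = 2.27·e^(−2.7013) = 0.152358
  f_3 = 2.82·e^(−2.82·1.19) = 2.82·e^(−3.3558) = 0.0983657
  f_4 = 2.87·e^(−2.87·1.19) = 2.87·e^(−3.4153) = 0.094327
0.125123 / 0.0295097 ≈ 4.2401

4.2401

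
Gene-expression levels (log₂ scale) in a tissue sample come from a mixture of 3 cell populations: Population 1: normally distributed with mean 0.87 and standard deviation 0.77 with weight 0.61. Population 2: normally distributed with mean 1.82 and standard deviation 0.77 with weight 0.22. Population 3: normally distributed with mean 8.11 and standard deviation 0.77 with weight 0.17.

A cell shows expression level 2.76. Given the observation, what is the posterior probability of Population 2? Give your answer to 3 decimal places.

0.777

P(component k | x) = π_k·f_k(x) / marginal(x), where marginal(x) = Σ_j π_j·f_j(x).
Normal densities:
  f_1 = 0.0254772
  f_2 = 0.245926
  f_3 = 1.70429e-11
Multiply by the mixture weights:
  π_1·f_1 = 0.61 × 0.0254772 = 0.0155411
  π_2·f_2 = 0.22 × 0.245926 = 0.0541037
  π_3·f_3 = 0.17 × 1.70429e-11 = 2.8973e-12
Denominator: 0.0155411 + 0.0541037 + 2.8973e-12 = 0.0696448
So the posterior for Population 2 is 0.0541037 / 0.0696448 ≈ 0.777.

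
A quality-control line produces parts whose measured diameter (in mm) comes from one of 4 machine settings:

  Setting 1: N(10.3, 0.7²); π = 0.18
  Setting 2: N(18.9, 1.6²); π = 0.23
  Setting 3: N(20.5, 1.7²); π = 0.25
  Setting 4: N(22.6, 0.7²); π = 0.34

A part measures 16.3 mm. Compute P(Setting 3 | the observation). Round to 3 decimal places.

0.153

Apply Bayes' rule: the posterior for each component is proportional to its prior times its likelihood at x.
Evaluate each component's likelihood at the observed value:
  p_1 = (1/(0.7·√(2π)))·exp(−(16.3−10.3)²/(2·0.7²)) = 0.569918·exp(-36.73469) = 6.3407e-17
  p_2 = (1/(1.6·√(2π)))·exp(−(16.3−18.9)²/(2·1.6²)) = 0.249339·exp(-1.32031) = 0.0665864
  p_3 = (1/(1.7·√(2π)))·exp(−(16.3−20.5)²/(2·1.7²)) = 0.234672·exp(-3.05190) = 0.0110927
  p_4 = (1/(0.7·√(2π)))·exp(−(16.3−22.6)²/(2·0.7²)) = 0.569918·exp(-40.50000) = 1.46854e-18
Multiply by the mixture weights:
  π_1·p_1 = 0.18 × 6.3407e-17 = 1.14133e-17
  π_2·p_2 = 0.23 × 0.0665864 = 0.0153149
  π_3·p_3 = 0.25 × 0.0110927 = 0.00277317
  π_4·p_4 = 0.34 × 1.46854e-18 = 4.99303e-19
Sum: 1.14133e-17 + 0.0153149 + 0.00277317 + 4.99303e-19 = 0.018088
P(Setting 3 | x) = 0.00277317 / 0.018088 ≈ 0.153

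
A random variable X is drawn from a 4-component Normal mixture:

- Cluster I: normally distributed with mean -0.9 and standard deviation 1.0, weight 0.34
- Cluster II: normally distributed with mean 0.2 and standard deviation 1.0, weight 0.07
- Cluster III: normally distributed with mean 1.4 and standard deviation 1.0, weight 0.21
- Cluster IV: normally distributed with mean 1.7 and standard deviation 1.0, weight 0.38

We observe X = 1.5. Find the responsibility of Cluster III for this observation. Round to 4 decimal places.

Apply Bayes' rule: the posterior for each component is proportional to its prior times its likelihood at x.
Component likelihoods at x = 1.5:
  f_I = 0.0223945
  f_II = 0.171369
  f_III = 0.396953
  f_IV = 0.391043
Prior × likelihood for each component:
  P(Z=I)·f_I = 0.34 × 0.0223945 = 0.00761414
  P(Z=II)·f_II = 0.07 × 0.171369 = 0.0119958
  P(Z=III)·f_III = 0.21 × 0.396953 = 0.08336
  P(Z=IV)·f_IV = 0.38 × 0.391043 = 0.148596
Denominator: 0.00761414 + 0.0119958 + 0.08336 + 0.148596 = 0.251566
So the posterior for Cluster III is 0.08336 / 0.251566 ≈ 0.3314.

0.3314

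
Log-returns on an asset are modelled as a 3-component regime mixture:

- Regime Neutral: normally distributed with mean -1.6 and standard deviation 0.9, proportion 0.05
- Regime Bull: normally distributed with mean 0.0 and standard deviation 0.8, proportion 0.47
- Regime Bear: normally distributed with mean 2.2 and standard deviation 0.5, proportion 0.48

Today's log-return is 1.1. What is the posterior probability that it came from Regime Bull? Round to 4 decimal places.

0.7264

Posterior ∝ prior × likelihood, so P(k | x) ∝ π_k f_k(x); normalise over all components.
Evaluate each component's likelihood at the observed value:
  L_Neutral = (1/(0.9·√(2π)))·exp(−(1.1−-1.6)²/(2·0.9²)) = 0.443269·exp(-4.50000) = 0.00492428
  L_Bull = (1/(0.8·√(2π)))·exp(−(1.1−0.0)²/(2·0.8²)) = 0.498678·exp(-0.94531) = 0.193765
  L_Bear = (1/(0.5·√(2π)))·exp(−(1.1−2.2)²/(2·0.5²)) = 0.797885·exp(-2.42000) = 0.0709492
Prior × likelihood for each component:
  π_Neutral·L_Neutral = 0.05 × 0.00492428 = 0.000246214
  π_Bull·L_Bull = 0.47 × 0.193765 = 0.0910697
  π_Bear·L_Bear = 0.48 × 0.0709492 = 0.0340556
Sum: 0.000246214 + 0.0910697 + 0.0340556 = 0.125372
P(Regime Bull | x) ≈ 0.7264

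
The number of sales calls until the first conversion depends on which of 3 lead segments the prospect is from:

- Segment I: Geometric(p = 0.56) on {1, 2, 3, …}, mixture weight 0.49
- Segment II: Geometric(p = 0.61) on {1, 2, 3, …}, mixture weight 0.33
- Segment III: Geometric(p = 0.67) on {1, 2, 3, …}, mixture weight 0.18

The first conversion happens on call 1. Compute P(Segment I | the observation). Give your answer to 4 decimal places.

0.4602

The responsibility of component k is P(Z=k) f_k(x) divided by Σ_j P(Z=j) f_j(x).
Geometric probabilities:
  L_I = 0.56·(1−0.56)^0 = 0.56·1 = 0.56
  L_II = 0.61·(1−0.61)^0 = 0.61·1 = 0.61
  L_III = 0.67·(1−0.67)^0 = 0.67·1 = 0.67
Weight by the priors:
  P(Z=I)·L_I = 0.49 × 0.56 = 0.2744
  P(Z=II)·L_II = 0.33 × 0.61 = 0.2013
  P(Z=III)·L_III = 0.18 × 0.67 = 0.1206
Evidence: 0.2744 + 0.2013 + 0.1206 = 0.5963
P(Segment I | x) ≈ 0.4602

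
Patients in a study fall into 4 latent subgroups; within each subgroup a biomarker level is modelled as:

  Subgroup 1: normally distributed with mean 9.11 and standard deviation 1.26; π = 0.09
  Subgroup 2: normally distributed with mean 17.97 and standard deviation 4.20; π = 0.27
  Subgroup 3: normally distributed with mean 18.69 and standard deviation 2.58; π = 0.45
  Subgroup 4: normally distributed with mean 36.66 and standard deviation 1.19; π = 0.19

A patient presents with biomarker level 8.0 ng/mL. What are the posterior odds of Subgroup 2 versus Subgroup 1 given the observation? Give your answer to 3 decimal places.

0.079

Since P(k|x) ∝ π_k f_k(x), the posterior odds are π_i f_i(x) / (π_j f_j(x)).
Component likelihoods at x = 8.0 ng/mL:
  p_1 = (1/(1.26·√(2π)))·exp(−(8.0−9.11)²/(2·1.26²)) = 0.316621·exp(-0.38804) = 0.214791
  p_2 = (1/(4.20·√(2π)))·exp(−(8.0−17.97)²/(2·4.20²)) = 0.094986·exp(-2.81749) = 0.005676
  p_3 = (1/(2.58·√(2π)))·exp(−(8.0−18.69)²/(2·2.58²)) = 0.154629·exp(-8.58393) = 2.89293e-05
  p_4 = (1/(1.19·√(2π)))·exp(−(8.0−36.66)²/(2·1.19²)) = 0.335246·exp(-290.02034) = 3.72504e-127
0.00153252 / 0.0193312 ≈ 0.079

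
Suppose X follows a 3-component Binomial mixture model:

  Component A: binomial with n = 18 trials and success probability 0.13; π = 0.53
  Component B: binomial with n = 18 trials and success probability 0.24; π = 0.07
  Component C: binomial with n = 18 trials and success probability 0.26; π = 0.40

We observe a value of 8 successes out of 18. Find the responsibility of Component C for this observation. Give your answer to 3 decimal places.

P(component k | x) = w_k·f_k(x) / marginal(x), where marginal(x) = Σ_j w_j·f_j(x).
Component likelihoods at x = 8 successes out of 18:
  f_A = 0.000886741
  f_B = 0.0309659
  f_C = 0.0449947
Prior × likelihood for each component:
  w_A·f_A = 0.53 × 0.000886741 = 0.000469973
  w_B·f_B = 0.07 × 0.0309659 = 0.00216761
  w_C·f_C = 0.40 × 0.0449947 = 0.0179979
Sum: 0.000469973 + 0.00216761 + 0.0179979 = 0.0206355
P(Component C | data) ≈ 0.872

0.872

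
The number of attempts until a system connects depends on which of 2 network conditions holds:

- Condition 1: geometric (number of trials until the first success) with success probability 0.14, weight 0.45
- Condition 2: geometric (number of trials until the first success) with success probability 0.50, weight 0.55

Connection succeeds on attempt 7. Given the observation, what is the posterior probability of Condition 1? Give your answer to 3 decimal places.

0.856

P(component k | x) = P(Z=k)·f_k(x) / marginal(x), where marginal(x) = Σ_j P(Z=j)·f_j(x).
Component likelihoods at x = 7:
  L_1 = 0.14·(1−0.14)^6 = 0.14·0.404567 = 0.0566394
  L_2 = 0.50·(1−0.50)^6 = 0.50·0.015625 = 0.0078125
Multiply by the mixture weights:
  P(Z=1)·L_1 = 0.45 × 0.0566394 = 0.0254877
  P(Z=2)·L_2 = 0.55 × 0.0078125 = 0.00429688
Marginal: 0.0254877 + 0.00429688 = 0.0297846
P(Condition 1 | 7) = 0.0254877 / 0.0297846 ≈ 0.856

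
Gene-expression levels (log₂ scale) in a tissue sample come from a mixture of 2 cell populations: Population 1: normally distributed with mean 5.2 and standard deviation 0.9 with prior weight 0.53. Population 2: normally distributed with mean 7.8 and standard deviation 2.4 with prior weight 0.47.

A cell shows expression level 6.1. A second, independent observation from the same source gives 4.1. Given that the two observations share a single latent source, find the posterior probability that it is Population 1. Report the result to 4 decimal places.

0.9067

By Bayes' theorem, P(k | x) = π_k f_k(x) / Σ_j π_j f_j(x).
Since both observations come from the same component, the likelihood for component k is f_k(x₁)·f_k(x₂).
  f_1 = [0.268856] × [0.210033] = 0.0564687
  f_2 = [0.129345] × [0.0506521] = 0.00655157
Multiply by the mixture weights:
  π_1·f_1 = 0.53 × 0.0564687 = 0.0299284
  π_2·f_2 = 0.47 × 0.00655157 = 0.00307924
Normaliser: 0.0299284 + 0.00307924 = 0.0330076
So the posterior for Population 1 is 0.0299284 / 0.0330076 ≈ 0.9067.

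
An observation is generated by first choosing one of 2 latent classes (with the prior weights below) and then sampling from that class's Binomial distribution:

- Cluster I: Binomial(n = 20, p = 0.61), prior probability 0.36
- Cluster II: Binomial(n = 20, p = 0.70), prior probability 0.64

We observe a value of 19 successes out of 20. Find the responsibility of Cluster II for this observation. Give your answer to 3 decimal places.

0.949

The responsibility of component k is π_k f_k(x) divided by Σ_j π_j f_j(x).
Evaluate each component's likelihood at the observed value:
  f_I = 0.000650671
  f_II = 0.00683934
Unnormalised posteriors:
  π_I·f_I = 0.36 × 0.000650671 = 0.000234242
  π_II·f_II = 0.64 × 0.00683934 = 0.00437718
Normaliser: 0.000234242 + 0.00437718 = 0.00461142
So the posterior for Cluster II is 0.00437718 / 0.00461142 ≈ 0.949.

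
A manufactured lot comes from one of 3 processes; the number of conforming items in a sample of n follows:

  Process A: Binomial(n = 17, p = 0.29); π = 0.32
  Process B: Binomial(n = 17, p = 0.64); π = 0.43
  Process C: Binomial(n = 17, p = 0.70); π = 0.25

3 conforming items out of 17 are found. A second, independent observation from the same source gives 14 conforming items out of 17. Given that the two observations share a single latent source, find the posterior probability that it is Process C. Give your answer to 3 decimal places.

Apply Bayes' rule: the posterior for each component is proportional to its prior times its likelihood at x.
Since both observations come from the same component, the likelihood for component k is f_k(x₁)·f_k(x₂).
  p_A = [C(17,3)·0.29^3·0.71^14 = 680·0.024389·0.00827212 = 0.137189] × [7.24196e-06] = 9.93518e-07
  p_B = [C(17,3)·0.64^3·0.36^14 = 680·0.262144·6.14094e-07 = 0.000109467] × [0.0613672] = 6.71769e-06
  p_C = [C(17,3)·0.70^3·0.30^14 = 680·0.343·4.78297e-08 = 1.11558e-05] × [0.124522] = 1.38914e-06
Prior × likelihood for each component:
  w_A·p_A = 0.32 × 9.93518e-07 = 3.17926e-07
  w_B·p_B = 0.43 × 6.71769e-06 = 2.88861e-06
  w_C·p_C = 0.25 × 1.38914e-06 = 3.47285e-07
Evidence: 3.17926e-07 + 2.88861e-06 + 3.47285e-07 = 3.55382e-06
So the posterior for Process C is 3.47285e-07 / 3.55382e-06 ≈ 0.098.

0.098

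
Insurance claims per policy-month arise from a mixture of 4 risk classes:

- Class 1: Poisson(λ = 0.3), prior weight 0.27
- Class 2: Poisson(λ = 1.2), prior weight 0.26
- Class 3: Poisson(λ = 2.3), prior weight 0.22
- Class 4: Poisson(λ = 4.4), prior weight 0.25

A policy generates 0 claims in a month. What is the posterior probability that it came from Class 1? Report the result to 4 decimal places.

P(component k | x) = P(Z=k)·f_k(x) / marginal(x), where marginal(x) = Σ_j P(Z=j)·f_j(x).
Poisson probabilities:
  f_1 = e^(−0.3)·0.3^0/0! = 0.740818
  f_2 = e^(−1.2)·1.2^0/0! = 0.301194
  f_3 = e^(−2.3)·2.3^0/0! = 0.100259
  f_4 = e^(−4.4)·4.4^0/0! = 0.0122773
Unnormalised posteriors:
  P(Z=1)·f_1 = 0.27 × 0.740818 = 0.200021
  P(Z=2)·f_2 = 0.26 × 0.301194 = 0.0783105
  P(Z=3)·f_3 = 0.22 × 0.100259 = 0.0220569
  P(Z=4)·f_4 = 0.25 × 0.0122773 = 0.00306933
Denominator: 0.200021 + 0.0783105 + 0.0220569 + 0.00306933 = 0.303458
P(Class 1 | x) = 0.200021 / 0.303458 ≈ 0.6591

0.6591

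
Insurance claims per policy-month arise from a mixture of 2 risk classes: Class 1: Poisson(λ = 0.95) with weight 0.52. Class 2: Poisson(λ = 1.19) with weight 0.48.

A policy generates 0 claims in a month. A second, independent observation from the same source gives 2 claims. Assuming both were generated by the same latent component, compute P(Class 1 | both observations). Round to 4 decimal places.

P(component k | x) = π_k·f_k(x) / marginal(x), where marginal(x) = Σ_j π_j·f_j(x).
Since both observations come from the same component, the likelihood for component k is f_k(x₁)·f_k(x₂).
  L_1 = [0.386741] × [0.174517] = 0.0674928
  L_2 = [0.304221] × [0.215404] = 0.0655304
Weight by the priors:
  π_1·L_1 = 0.52 × 0.0674928 = 0.0350963
  π_2·L_2 = 0.48 × 0.0655304 = 0.0314546
Denominator: 0.0350963 + 0.0314546 = 0.0665509
Responsibility of Class 1: 0.0350963 / 0.0665509 ≈ 0.5274

0.5274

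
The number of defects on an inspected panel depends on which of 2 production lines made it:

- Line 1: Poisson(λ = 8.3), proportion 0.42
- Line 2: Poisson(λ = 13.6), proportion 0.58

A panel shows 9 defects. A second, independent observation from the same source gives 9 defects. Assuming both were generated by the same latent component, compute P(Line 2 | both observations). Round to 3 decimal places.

0.200

P(component k | x) = π_k·f_k(x) / marginal(x), where marginal(x) = Σ_j π_j·f_j(x).
Since both observations come from the same component, the likelihood for component k is f_k(x₁)·f_k(x₂).
  p_1 = [0.128025] × [0.128025] = 0.0163905
  p_2 = [0.0544104] × [0.0544104] = 0.0029605
Multiply by the mixture weights:
  π_1·p_1 = 0.42 × 0.0163905 = 0.00688399
  π_2·p_2 = 0.58 × 0.0029605 = 0.00171709
Evidence: 0.00688399 + 0.00171709 = 0.00860108
P(Line 2 | x₁,x₂) ≈ 0.200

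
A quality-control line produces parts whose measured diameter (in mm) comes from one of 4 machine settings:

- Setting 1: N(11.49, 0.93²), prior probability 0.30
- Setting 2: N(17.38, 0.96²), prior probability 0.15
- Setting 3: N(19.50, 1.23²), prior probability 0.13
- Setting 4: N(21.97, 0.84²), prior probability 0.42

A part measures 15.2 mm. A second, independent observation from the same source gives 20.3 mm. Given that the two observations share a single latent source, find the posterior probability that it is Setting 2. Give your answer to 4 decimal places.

By Bayes' theorem, P(k | x) = P(Z=k) f_k(x) / Σ_j P(Z=j) f_j(x).
Since both observations come from the same component, the likelihood for component k is f_k(x₁)·f_k(x₂).
  L_1 = [(1/(0.93·√(2π)))·exp(−(15.2−11.49)²/(2·0.93²)) = 0.428970·exp(-7.95705) = 0.000150219] × [1.39843e-20] = 2.10071e-24
  L_2 = [(1/(0.96·√(2π)))·exp(−(15.2−17.38)²/(2·0.96²)) = 0.415565·exp(-2.57834) = 0.0315413] × [0.00407052] = 0.000128389
  L_3 = [(1/(1.23·√(2π)))·exp(−(15.2−19.50)²/(2·1.23²)) = 0.324343·exp(-6.11078) = 0.000719659] × [0.26251] = 0.000188917
  L_4 = [(1/(0.84·√(2π)))·exp(−(15.2−21.97)²/(2·0.84²)) = 0.474931·exp(-32.47796) = 3.72933e-15] × [0.065819] = 2.45461e-16
Weight by the priors:
  P(Z=1)·L_1 = 0.30 × 2.10071e-24 = 6.30212e-25
  P(Z=2)·L_2 = 0.15 × 0.000128389 = 1.92584e-05
  P(Z=3)·L_3 = 0.13 × 0.000188917 = 2.45593e-05
  P(Z=4)·L_4 = 0.42 × 2.45461e-16 = 1.03094e-16
Evidence: 6.30212e-25 + 1.92584e-05 + 2.45593e-05 + 1.03094e-16 = 4.38177e-05
So the posterior for Setting 2 is 1.92584e-05 / 4.38177e-05 ≈ 0.4395.

0.4395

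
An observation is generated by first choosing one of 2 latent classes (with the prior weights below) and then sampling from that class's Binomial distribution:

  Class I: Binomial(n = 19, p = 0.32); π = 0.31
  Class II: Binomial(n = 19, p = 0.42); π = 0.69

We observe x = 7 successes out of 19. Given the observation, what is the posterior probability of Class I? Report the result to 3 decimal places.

0.311

P(component k | x) = π_k·f_k(x) / marginal(x), where marginal(x) = Σ_j π_j·f_j(x).
Binomial probabilities:
  L_I = C(19,7)·0.32^7·0.68^12 = 50388·0.000343597·0.00977478 = 0.169233
  L_II = C(19,7)·0.42^7·0.58^12 = 50388·0.00230539·0.00144923 = 0.168348
Multiply by the mixture weights:
  π_I·L_I = 0.31 × 0.169233 = 0.0524621
  π_II·L_II = 0.69 × 0.168348 = 0.11616
Sum: 0.0524621 + 0.11616 = 0.168622
So the posterior for Class I is 0.0524621 / 0.168622 ≈ 0.311.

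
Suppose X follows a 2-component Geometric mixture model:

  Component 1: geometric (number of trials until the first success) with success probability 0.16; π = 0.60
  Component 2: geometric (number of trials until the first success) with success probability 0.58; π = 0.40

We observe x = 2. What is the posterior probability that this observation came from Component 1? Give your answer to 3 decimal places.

0.453

The responsibility of component k is w_k f_k(x) divided by Σ_j w_j f_j(x).
Component likelihoods at x = 2:
  f_1 = 0.1344
  f_2 = 0.2436
Multiply by the mixture weights:
  w_1·f_1 = 0.60 × 0.1344 = 0.08064
  w_2·f_2 = 0.40 × 0.2436 = 0.09744
Normaliser: 0.08064 + 0.09744 = 0.17808
Responsibility of Component 1: 0.08064 / 0.17808 ≈ 0.453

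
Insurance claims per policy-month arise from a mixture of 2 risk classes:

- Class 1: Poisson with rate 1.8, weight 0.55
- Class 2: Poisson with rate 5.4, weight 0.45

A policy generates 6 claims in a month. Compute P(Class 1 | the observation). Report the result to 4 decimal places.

Apply Bayes' rule: the posterior for each component is proportional to its prior times its likelihood at x.
Component likelihoods at x = 6 claims:
  L_1 = e^(−1.8)·1.8^6/6! = 0.00780859
  L_2 = e^(−5.4)·5.4^6/6! = 0.155539
Unnormalised posteriors:
  w_1·L_1 = 0.55 × 0.00780859 = 0.00429472
  w_2·L_2 = 0.45 × 0.155539 = 0.0699926
Denominator: 0.00429472 + 0.0699926 = 0.0742874
Responsibility of Class 1: 0.00429472 / 0.0742874 ≈ 0.0578

0.0578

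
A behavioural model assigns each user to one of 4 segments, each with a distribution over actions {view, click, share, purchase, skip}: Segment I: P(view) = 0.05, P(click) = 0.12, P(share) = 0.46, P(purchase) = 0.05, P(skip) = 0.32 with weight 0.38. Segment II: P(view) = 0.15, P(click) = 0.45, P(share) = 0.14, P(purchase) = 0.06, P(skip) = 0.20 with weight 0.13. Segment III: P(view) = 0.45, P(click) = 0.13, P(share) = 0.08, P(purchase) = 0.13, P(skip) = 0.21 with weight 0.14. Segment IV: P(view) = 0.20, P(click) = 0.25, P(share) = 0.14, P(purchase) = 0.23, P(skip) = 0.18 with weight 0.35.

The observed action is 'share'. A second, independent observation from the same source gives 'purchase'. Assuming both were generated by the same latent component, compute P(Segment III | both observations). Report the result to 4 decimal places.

0.0645

By Bayes' theorem, P(k | x) = π_k f_k(x) / Σ_j π_j f_j(x).
Since both observations come from the same component, the likelihood for component k is f_k(x₁)·f_k(x₂).
  L_I = [0.46] × [0.05] = 0.023
  L_II = [0.14] × [0.06] = 0.0084
  L_III = [0.08] × [0.13] = 0.0104
  L_IV = [0.14] × [0.23] = 0.0322
Prior × likelihood for each component:
  π_I·L_I = 0.38 × 0.023 = 0.00874
  π_II·L_II = 0.13 × 0.0084 = 0.001092
  π_III·L_III = 0.14 × 0.0104 = 0.001456
  π_IV·L_IV = 0.35 × 0.0322 = 0.01127
Normaliser: 0.00874 + 0.001092 + 0.001456 + 0.01127 = 0.022558
P(Segment III | data) = 0.001456 / 0.022558 ≈ 0.0645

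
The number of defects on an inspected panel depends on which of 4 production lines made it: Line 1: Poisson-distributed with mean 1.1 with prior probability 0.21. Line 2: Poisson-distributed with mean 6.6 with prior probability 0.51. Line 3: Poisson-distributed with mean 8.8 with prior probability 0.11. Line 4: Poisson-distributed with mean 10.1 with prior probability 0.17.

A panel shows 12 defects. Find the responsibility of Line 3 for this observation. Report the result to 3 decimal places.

0.221

P(component k | x) = P(Z=k)·f_k(x) / marginal(x), where marginal(x) = Σ_j P(Z=j)·f_j(x).
Component likelihoods at x = 12 defects:
  L_1 = e^(−1.1)·1.1^12/12! = 2.18098e-09
  L_2 = e^(−6.6)·6.6^12/12! = 0.019402
  L_3 = e^(−8.8)·8.8^12/12! = 0.0678678
  L_4 = e^(−10.1)·10.1^12/12! = 0.0966374
Multiply by the mixture weights:
  P(Z=1)·L_1 = 0.21 × 2.18098e-09 = 4.58005e-10
  P(Z=2)·L_2 = 0.51 × 0.019402 = 0.00989502
  P(Z=3)·L_3 = 0.11 × 0.0678678 = 0.00746546
  P(Z=4)·L_4 = 0.17 × 0.0966374 = 0.0164284
Marginal: 4.58005e-10 + 0.00989502 + 0.00746546 + 0.0164284 = 0.0337888
P(Line 3 | data) = 0.00746546 / 0.0337888 ≈ 0.221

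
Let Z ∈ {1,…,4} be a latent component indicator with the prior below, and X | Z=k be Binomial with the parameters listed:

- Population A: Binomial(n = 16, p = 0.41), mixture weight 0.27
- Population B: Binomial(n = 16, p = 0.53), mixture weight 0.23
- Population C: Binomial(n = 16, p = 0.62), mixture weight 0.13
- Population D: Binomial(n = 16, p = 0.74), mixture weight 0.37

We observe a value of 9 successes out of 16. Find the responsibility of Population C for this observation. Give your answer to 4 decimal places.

0.2006

Posterior ∝ prior × likelihood, so P(k | x) ∝ π_k f_k(x); normalise over all components.
Binomial probabilities:
  f_A = 0.0932062
  f_B = 0.191247
  f_C = 0.177189
  f_D = 0.0611399
Prior × likelihood for each component:
  π_A·f_A = 0.27 × 0.0932062 = 0.0251657
  π_B·f_B = 0.23 × 0.191247 = 0.0439867
  π_C·f_C = 0.13 × 0.177189 = 0.0230346
  π_D·f_D = 0.37 × 0.0611399 = 0.0226218
Sum: 0.0251657 + 0.0439867 + 0.0230346 + 0.0226218 = 0.114809
P(Population C | the observation) ≈ 0.2006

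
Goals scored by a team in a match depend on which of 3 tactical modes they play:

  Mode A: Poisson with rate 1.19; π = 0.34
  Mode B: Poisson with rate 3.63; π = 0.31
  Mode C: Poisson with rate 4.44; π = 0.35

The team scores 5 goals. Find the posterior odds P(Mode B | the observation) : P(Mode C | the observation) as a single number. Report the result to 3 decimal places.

The posterior odds equal the prior odds times the likelihood ratio: (P(Z=i)/P(Z=j))·(f_i(x)/f_j(x)).
Component likelihoods at x = 5 goals:
  f_A = e^(−1.19)·1.19^5/5! = 0.00604983
  f_B = e^(−3.63)·3.63^5/5! = 0.139272
  f_C = e^(−4.44)·4.44^5/5! = 0.169616
0.0431742 / 0.0593655 ≈ 0.727

0.727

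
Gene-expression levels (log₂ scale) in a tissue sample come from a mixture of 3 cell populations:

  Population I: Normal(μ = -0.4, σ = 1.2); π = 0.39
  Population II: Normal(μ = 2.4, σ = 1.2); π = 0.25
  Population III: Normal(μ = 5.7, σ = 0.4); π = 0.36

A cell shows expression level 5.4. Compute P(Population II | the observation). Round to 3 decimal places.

P(component k | x) = w_k·f_k(x) / marginal(x), where marginal(x) = Σ_j w_j·f_j(x).
Normal densities:
  p_I = (1/(1.2·√(2π)))·exp(−(5.4−-0.4)²/(2·1.2²)) = 0.332452·exp(-11.68056) = 2.81143e-06
  p_II = (1/(1.2·√(2π)))·exp(−(5.4−2.4)²/(2·1.2²)) = 0.332452·exp(-3.12500) = 0.0146069
  p_III = (1/(0.4·√(2π)))·exp(−(5.4−5.7)²/(2·0.4²)) = 0.997356·exp(-0.28125) = 0.752844
Unnormalised posteriors:
  w_I·p_I = 0.39 × 2.81143e-06 = 1.09646e-06
  w_II·p_II = 0.25 × 0.0146069 = 0.00365173
  w_III·p_III = 0.36 × 0.752844 = 0.271024
Marginal: 1.09646e-06 + 0.00365173 + 0.271024 = 0.274677
P(Population II | data) = 0.00365173 / 0.274677 ≈ 0.013

0.013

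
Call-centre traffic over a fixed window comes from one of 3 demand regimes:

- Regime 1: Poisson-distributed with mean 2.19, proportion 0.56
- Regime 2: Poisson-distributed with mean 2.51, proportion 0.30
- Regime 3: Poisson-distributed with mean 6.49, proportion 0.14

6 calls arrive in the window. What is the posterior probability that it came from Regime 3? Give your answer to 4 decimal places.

0.5498

Apply Bayes' rule: the posterior for each component is proportional to its prior times its likelihood at x.
Evaluate each component's likelihood at the observed value:
  p_1 = e^(−2.19)·2.19^6/6! = 0.0171485
  p_2 = e^(−2.51)·2.51^6/6! = 0.0282248
  p_3 = e^(−6.49)·6.49^6/6! = 0.157603
Multiply by the mixture weights:
  π_1·p_1 = 0.56 × 0.0171485 = 0.00960319
  π_2·p_2 = 0.30 × 0.0282248 = 0.00846744
  π_3·p_3 = 0.14 × 0.157603 = 0.0220644
Denominator: 0.00960319 + 0.00846744 + 0.0220644 = 0.040135
So the posterior for Regime 3 is 0.0220644 / 0.040135 ≈ 0.5498.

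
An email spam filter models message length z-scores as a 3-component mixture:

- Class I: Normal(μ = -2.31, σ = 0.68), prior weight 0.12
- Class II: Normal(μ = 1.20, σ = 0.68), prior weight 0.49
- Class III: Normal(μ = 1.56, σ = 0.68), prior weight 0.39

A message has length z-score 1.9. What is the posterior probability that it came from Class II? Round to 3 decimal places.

0.456

By Bayes' theorem, P(k | x) = P(Z=k) f_k(x) / Σ_j P(Z=j) f_j(x).
Component likelihoods at x = 1.9:
  p_I = 2.78614e-09
  p_II = 0.345376
  p_III = 0.517743
Multiply by the mixture weights:
  P(Z=I)·p_I = 0.12 × 2.78614e-09 = 3.34337e-10
  P(Z=II)·p_II = 0.49 × 0.345376 = 0.169234
  P(Z=III)·p_III = 0.39 × 0.517743 = 0.20192
Marginal: 3.34337e-10 + 0.169234 + 0.20192 = 0.371154
P(Class II | data) = 0.169234 / 0.371154 ≈ 0.456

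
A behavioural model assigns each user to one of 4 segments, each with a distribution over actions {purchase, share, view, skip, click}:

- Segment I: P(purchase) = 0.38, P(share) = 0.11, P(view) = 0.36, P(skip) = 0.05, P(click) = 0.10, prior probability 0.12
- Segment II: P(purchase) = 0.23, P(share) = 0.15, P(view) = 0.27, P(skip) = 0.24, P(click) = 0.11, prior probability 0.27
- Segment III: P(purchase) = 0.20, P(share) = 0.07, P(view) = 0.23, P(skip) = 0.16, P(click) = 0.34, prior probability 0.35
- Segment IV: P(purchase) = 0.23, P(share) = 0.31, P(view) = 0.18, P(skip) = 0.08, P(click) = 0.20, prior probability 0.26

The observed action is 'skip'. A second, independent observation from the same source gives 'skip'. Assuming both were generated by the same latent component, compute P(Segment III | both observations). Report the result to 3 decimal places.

0.338

Posterior ∝ prior × likelihood, so P(k | x) ∝ π_k f_k(x); normalise over all components.
Since both observations come from the same component, the likelihood for component k is f_k(x₁)·f_k(x₂).
  f_I = [P(skip | comp) = 0.05] × [0.05] = 0.0025
  f_II = [P(skip | comp) = 0.24] × [0.24] = 0.0576
  f_III = [P(skip | comp) = 0.16] × [0.16] = 0.0256
  f_IV = [P(skip | comp) = 0.08] × [0.08] = 0.0064
Unnormalised posteriors:
  π_I·f_I = 0.12 × 0.0025 = 0.0003
  π_II·f_II = 0.27 × 0.0576 = 0.015552
  π_III·f_III = 0.35 × 0.0256 = 0.00896
  π_IV·f_IV = 0.26 × 0.0064 = 0.001664
Sum: 0.0003 + 0.015552 + 0.00896 + 0.001664 = 0.026476
So the posterior for Segment III is 0.00896 / 0.026476 ≈ 0.338.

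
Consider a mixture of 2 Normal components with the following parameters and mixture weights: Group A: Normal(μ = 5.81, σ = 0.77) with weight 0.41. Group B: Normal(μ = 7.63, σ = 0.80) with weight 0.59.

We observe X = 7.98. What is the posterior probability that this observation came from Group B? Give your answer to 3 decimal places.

The responsibility of component k is P(Z=k) f_k(x) divided by Σ_j P(Z=j) f_j(x).
Evaluate each component's likelihood at the observed value:
  L_A = (1/(0.77·√(2π)))·exp(−(7.98−5.81)²/(2·0.77²)) = 0.518107·exp(-3.97107) = 0.00976795
  L_B = (1/(0.80·√(2π)))·exp(−(7.98−7.63)²/(2·0.80²)) = 0.498678·exp(-0.09570) = 0.453165
Weight by the priors:
  P(Z=A)·L_A = 0.41 × 0.00976795 = 0.00400486
  P(Z=B)·L_B = 0.59 × 0.453165 = 0.267368
Sum: 0.00400486 + 0.267368 = 0.271372
P(Group B | x) ≈ 0.985

0.985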